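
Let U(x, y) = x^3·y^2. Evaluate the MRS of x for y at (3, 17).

MRS = 8.5

MU_x = 3·x^2·y^2 and MU_y = 2·x^3·y.
MRS = MU_x/MU_y = (3/2)·y/x.
At (3, 17): MRS = 8.5.
The indifference curve has slope −8.5 at this bundle.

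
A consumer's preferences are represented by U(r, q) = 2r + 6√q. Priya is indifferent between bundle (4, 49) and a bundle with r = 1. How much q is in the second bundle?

U(4, 49) = 50.
Set U(1, q) = 50 and solve.
With r = 1: 6√q = 50 − 2·1 = 48, so √q = 8 and q = 64.
Check: U(1, 64) = 50.

q = 64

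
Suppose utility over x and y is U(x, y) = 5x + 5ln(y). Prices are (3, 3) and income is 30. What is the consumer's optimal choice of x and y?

MU_x = 5, MU_y = 5/y.
MRS = 5 ÷ (5/y).
Tangency: set MRS = p_x/p_y = 3/3 = 1.
MRS depends only on y: y = 1 ⇒ y* = 1.
From the budget, 3·x = 30 − 3·1 = 27, so x* = 9.

x* = 9, y* = 1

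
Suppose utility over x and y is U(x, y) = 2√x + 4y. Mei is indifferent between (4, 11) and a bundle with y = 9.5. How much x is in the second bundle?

U(4, 11) = 48.
Set U(x, 9.5) = 48 and solve.
With y = 9.5: 2√x = 48 − 4·9.5 = 10, so √x = 5 and x = 25.
Check: U(25, 9.5) = 48.

x = 25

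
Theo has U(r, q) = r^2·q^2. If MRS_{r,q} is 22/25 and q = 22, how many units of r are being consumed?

r = 25

MU_r = 2·r·q^2 and MU_q = 2·r^2·q.
MRS = MU_r/MU_q = q/r.
Substitute q = 22: MRS = 22/r. Setting 22/r = 22/25 gives r = 22/(22/25) = 25.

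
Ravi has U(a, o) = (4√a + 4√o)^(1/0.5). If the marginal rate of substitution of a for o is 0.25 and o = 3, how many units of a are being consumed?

a = 48

For CES with ρ = 0.5, MRS = √(o/a).
Setting √(3/a) = 0.25 gives 3/a = 1/16 and a = 48.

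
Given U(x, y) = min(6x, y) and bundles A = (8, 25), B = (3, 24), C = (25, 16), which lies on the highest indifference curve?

Bundle A

Evaluate utility at each bundle:
U(A) = 25.
U(B) = 18.
U(C) = 16.
Highest utility is A, so A ≻ B ≻ C.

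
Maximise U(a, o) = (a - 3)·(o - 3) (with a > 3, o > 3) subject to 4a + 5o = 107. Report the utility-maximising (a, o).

a* = 13, o* = 11

MU_a = (o−3), MU_o = (a−3).
MRS = (o−3)/(a−3).
Tangency: set MRS = p_a/p_o = 4/5 = 0.8.
So (o − 3)/(a − 3) = 0.8, i.e. (o − 3) = 0.8·(a − 3).
Rewrite the budget in excess-of-subsistence terms: 4·(a − 3) + 5·(o − 3) = 107 − 4·3 − 5·3 = 80.
Substituting, 8·(a − 3) = 80, so a − 3 = 10 and a* = 13.
Then o − 3 = 0.8·10 = 8, so o* = 11.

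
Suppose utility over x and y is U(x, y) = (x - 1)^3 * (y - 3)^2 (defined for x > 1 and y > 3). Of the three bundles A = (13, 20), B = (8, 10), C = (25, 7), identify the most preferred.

Evaluate utility at each bundle:
U(A) = 499392.
U(B) = 16807.
U(C) = 221184.
Highest utility is A, so A ≻ C ≻ B.

Bundle A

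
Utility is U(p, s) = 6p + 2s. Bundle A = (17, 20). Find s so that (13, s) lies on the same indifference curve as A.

s = 32

U(17, 20) = 142.
Set U(13, s) = 142 and solve.
6·13 + 2s = 142 ⇒ 2s = 64 ⇒ s = 32.
Check: U(13, 32) = 142.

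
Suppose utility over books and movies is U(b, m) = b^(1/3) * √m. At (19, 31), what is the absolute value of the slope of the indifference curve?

MRS = 62/57

MU_b = 1/3·b^(-2/3)·√m and MU_m = 0.5·b^(1/3)·m^(-0.5).
MRS = MU_b/MU_m = (2/3)·m/b.
At (19, 31): MRS = 62/57.
That is, one extra unit of b is worth 62/57 units of m at the margin.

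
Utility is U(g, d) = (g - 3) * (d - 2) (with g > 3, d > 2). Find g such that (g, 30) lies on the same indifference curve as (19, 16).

U(19, 16) = 224.
Set U(g, 30) = 224 and solve.
With d = 30: (30 − 2) = 28, so (g − 3) = 224/28 = 8.
So g = 3 + 8 = 11.
Check: U(11, 30) = 224.

g = 11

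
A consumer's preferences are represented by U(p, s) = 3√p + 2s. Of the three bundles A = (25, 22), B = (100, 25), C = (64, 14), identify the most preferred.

Bundle B

Evaluate utility at each bundle:
U(A) = 59.000.
U(B) = 80.000.
U(C) = 52.000.
Highest utility is B, so B ≻ A ≻ C.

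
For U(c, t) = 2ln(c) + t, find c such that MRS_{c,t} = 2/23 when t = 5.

MU_c = 2/c, MU_t = 1.
MRS = 2/c ÷ 1.
MRS depends only on c: 2/c = 2/23 ⇒ c = 2/(2/23) = 23.

c = 23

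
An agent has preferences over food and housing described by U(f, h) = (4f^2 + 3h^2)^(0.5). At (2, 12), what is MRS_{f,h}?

MRS = 2/9

For CES with ρ = 2, MRS = (4/3)·(h/f)^(-1).
At (2, 12): MRS = 2/9.
So at (2, 12) the consumer would give up 2/9 units of h for one more unit of f.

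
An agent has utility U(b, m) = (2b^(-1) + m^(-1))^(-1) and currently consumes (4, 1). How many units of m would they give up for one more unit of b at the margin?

For CES with ρ = -1, MRS = (2/1)·(m/b)^2.
At (4, 1): MRS = 0.125.
The indifference curve has slope −0.125 at this bundle.

MRS = 0.125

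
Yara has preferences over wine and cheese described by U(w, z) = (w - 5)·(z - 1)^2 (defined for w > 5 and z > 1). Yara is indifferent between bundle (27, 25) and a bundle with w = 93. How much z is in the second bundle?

z = 13

U(27, 25) = 12672.
Set U(93, z) = 12672 and solve.
With w = 93: (93 − 5) = 88, so (z − 1)^2 = 12672/88 = 144.
Taking the square root (with z > 1): z − 1 = 12, so z = 13.
Check: U(93, 13) = 12672.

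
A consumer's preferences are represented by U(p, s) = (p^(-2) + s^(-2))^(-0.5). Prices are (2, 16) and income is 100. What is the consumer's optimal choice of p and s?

p* = 10, s* = 5

For CES with ρ = -2, MRS = (s/p)^3.
Tangency: set MRS = p_p/p_s = 2/16 = 0.125.
So (s/p)^3 = 0.125; taking the cube root, s/p = 0.5, i.e. s = 0.5·p.
Substitute into the budget 2·p + 16·s = 100: 10·p = 100, so p* = 10 and s* = 0.5·10 = 5.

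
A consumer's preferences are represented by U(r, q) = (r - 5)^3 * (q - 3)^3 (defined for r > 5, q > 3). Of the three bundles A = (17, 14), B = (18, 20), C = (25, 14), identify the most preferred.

Bundle B

Evaluate utility at each bundle:
U(A) = 2299968.
U(B) = 10793861.
U(C) = 10648000.
Highest utility is B, so B ≻ C ≻ A.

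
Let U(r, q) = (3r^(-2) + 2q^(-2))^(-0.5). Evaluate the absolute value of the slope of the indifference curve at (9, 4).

MRS = 32/243

For CES with ρ = -2, MRS = (3/2)·(q/r)^3.
At (9, 4): MRS = 32/243.
That is, one extra unit of r is worth 32/243 units of q at the margin.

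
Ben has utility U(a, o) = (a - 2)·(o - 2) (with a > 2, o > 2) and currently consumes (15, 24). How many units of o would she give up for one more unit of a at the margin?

MRS = 22/13

MU_a = (o−2), MU_o = (a−2).
MRS = (o−2)/(a−2).
At (15, 24): MRS = 22/13.
The indifference curve has slope −22/13 at this bundle.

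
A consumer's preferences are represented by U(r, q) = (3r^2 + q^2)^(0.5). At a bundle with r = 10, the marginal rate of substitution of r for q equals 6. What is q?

q = 5

For CES with ρ = 2, MRS = (3/1)·(q/r)^(-1).
Setting (3/1)·(q/10)^(-1) = 6 gives (q/10)^(-1) = 2, so q/10 = 0.5 and q = 5.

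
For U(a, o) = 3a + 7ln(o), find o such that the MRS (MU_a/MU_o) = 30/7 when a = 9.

o = 10

MU_a = 3, MU_o = 7/o.
MRS = 3 ÷ (7/o).
MRS depends only on o: (3/7)·o = 30/7 ⇒ o = (30/7)/(3/7) = 10.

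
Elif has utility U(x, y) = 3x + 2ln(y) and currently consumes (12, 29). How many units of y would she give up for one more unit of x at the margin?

MU_x = 3, MU_y = 2/y.
MRS = 3 ÷ (2/y).
At (12, 29): MRS = 43.5.
So at (12, 29) the consumer would give up 43.5 units of y for one more unit of x.

MRS = 43.5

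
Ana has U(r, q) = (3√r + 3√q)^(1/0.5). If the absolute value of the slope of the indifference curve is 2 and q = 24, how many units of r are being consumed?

For CES with ρ = 0.5, MRS = √(q/r).
Setting √(24/r) = 2 gives 24/r = 4 and r = 6.

r = 6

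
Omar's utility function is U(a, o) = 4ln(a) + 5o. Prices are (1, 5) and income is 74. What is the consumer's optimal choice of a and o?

MU_a = 4/a, MU_o = 5.
MRS = 4/a ÷ 5.
Tangency: set MRS = p_a/p_o = 1/5 = 0.2.
MRS depends only on a: 0.8/a = 0.2 ⇒ a* = 0.8/0.2 = 4.
From the budget, 5·o = 74 − 1·4 = 70, so o* = 14.

a* = 4, o* = 14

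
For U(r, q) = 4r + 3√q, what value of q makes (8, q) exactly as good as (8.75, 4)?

U(8.75, 4) = 41.
Set U(8, q) = 41 and solve.
With r = 8: 3√q = 41 − 4·8 = 9, so √q = 3 and q = 9.
Check: U(8, 9) = 41.

q = 9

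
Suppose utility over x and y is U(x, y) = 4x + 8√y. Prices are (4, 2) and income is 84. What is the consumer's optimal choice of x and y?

MU_x = 4, MU_y = 8/(2√y).
MRS = 4 ÷ (8/(2√y)).
Tangency: set MRS = p_x/p_y = 4/2 = 2.
MRS depends only on y: √y = 2 ⇒ √y = 2 ⇒ y* = 4.
From the budget, 4·x = 84 − 2·4 = 76, so x* = 19.

x* = 19, y* = 4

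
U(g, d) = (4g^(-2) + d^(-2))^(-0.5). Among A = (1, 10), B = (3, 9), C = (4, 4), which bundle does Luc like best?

Evaluate utility at each bundle:
U(A) = 0.499.
U(B) = 1.480.
U(C) = 1.789.
Highest utility is C, so C ≻ B ≻ A.

Bundle C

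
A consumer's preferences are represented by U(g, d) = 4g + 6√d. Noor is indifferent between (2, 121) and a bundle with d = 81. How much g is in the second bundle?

U(2, 121) = 74.
Set U(g, 81) = 74 and solve.
With d = 81: √81 = 9, so 4g = 74 − 6·9 = 20 and g = 5.
Check: U(5, 81) = 74.

g = 5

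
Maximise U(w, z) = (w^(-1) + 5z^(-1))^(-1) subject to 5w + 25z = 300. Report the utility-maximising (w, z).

For CES with ρ = -1, MRS = (1/5)·(z/w)^2.
Tangency: set MRS = p_w/p_z = 5/25 = 0.2.
So (z/w)^2 = 1; taking the square root, z/w = 1, i.e. z = w.
Substitute into the budget 5·w + 25·z = 300: 30·w = 300, so w* = 10 and z* = 10.

w* = 10, z* = 10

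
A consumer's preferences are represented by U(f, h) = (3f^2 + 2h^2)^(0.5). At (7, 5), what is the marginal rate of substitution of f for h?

MRS = 2.1

For CES with ρ = 2, MRS = (3/2)·(h/f)^(-1).
At (7, 5): MRS = 2.1.
The indifference curve has slope −2.1 at this bundle.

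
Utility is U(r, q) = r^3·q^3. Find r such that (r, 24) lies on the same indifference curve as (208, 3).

U(208, 3) = 242970624.
Set U(r, 24) = 242970624 and solve.
With q = 24: 24^3 = 13824, so r^3 = 242970624/13824 = 17576; taking the cube root, r = 26.
Check: U(26, 24) = 242970624.

r = 26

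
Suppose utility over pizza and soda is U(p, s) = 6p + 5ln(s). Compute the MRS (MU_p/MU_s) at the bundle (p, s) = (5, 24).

MRS = 28.8

MU_p = 6, MU_s = 5/s.
MRS = 6 ÷ (5/s).
At (5, 24): MRS = 28.8.
So at (5, 24) the consumer would give up 28.8 units of s for one more unit of p.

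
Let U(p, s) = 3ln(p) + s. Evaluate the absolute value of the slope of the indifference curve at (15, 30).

MRS = 0.2

MU_p = 3/p, MU_s = 1.
MRS = 3/p ÷ 1.
At (15, 30): MRS = 0.2.
That is, one extra unit of p is worth 0.2 units of s at the margin.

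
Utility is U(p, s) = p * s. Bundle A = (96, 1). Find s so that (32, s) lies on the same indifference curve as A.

s = 3

U(96, 1) = 96.
Set U(32, s) = 96 and solve.
With p = 32: s = 96/32 = 3.
Check: U(32, 3) = 96.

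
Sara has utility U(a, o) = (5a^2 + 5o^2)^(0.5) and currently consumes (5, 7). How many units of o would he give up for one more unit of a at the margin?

For CES with ρ = 2, MRS = (o/a)^(-1).
At (5, 7): MRS = 5/7.
So at (5, 7) the consumer would give up 5/7 units of o for one more unit of a.

MRS = 5/7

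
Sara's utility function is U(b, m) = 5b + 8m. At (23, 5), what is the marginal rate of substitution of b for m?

MU_b = 5, MU_m = 8, so MRS = 5/8 = 0.625 at every bundle.
At (23, 5): MRS = 0.625.
So at (23, 5) the consumer would give up 0.625 units of m for one more unit of b.

MRS = 0.625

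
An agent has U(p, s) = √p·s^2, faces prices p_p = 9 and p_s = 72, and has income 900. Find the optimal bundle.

MU_p = 0.5·p^(-0.5)·s^2 and MU_s = 2·√p·s.
MRS = MU_p/MU_s = (0.25)·s/p.
Tangency: set MRS = p_p/p_s = 9/72 = 0.125.
So (0.25)·s/p = 0.125, i.e. s = 0.5·p.
Substitute into the budget 9·p + 72·s = 900: 45·p = 900, so p* = 20.
Then s* = 0.5·20 = 10.

p* = 20, s* = 10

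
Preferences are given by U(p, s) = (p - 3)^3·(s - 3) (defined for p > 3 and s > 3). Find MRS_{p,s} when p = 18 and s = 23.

MRS = 4

MU_p = 3·(p−3)^2·(s−3), MU_s = (p−3)^3.
MRS = (3/1)·(s−3)/(p−3).
At (18, 23): MRS = 4.
The indifference curve has slope −4 at this bundle.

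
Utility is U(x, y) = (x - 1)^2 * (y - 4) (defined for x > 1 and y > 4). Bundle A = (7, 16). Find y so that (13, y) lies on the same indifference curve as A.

y = 7

U(7, 16) = 432.
Set U(13, y) = 432 and solve.
With x = 13: (13 − 1)^2 = 144, so (y − 4) = 432/144 = 3.
So y = 4 + 3 = 7.
Check: U(13, 7) = 432.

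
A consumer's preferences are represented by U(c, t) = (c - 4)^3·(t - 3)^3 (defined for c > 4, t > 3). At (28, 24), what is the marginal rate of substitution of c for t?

MU_c = 3·(c−4)^2·(t−3)^3, MU_t = 3·(c−4)^3·(t−3)^2.
MRS = (t−3)/(c−4).
At (28, 24): MRS = 0.875.
The indifference curve has slope −0.875 at this bundle.

MRS = 0.875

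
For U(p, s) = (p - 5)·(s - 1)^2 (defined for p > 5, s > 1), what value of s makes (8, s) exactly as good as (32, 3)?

s = 7

U(32, 3) = 108.
Set U(8, s) = 108 and solve.
With p = 8: (8 − 5) = 3, so (s − 1)^2 = 108/3 = 36.
Taking the square root (with s > 1): s − 1 = 6, so s = 7.
Check: U(8, 7) = 108.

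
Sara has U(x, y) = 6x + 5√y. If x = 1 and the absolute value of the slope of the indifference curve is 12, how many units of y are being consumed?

y = 25

MU_x = 6, MU_y = 5/(2√y).
MRS = 6 ÷ (5/(2√y)).
MRS depends only on y: 2.4·√y = 12 ⇒ √y = 12/2.4 = 5 ⇒ y = 25.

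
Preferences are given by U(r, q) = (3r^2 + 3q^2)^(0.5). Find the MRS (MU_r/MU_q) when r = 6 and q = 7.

For CES with ρ = 2, MRS = (q/r)^(-1).
At (6, 7): MRS = 6/7.
That is, one extra unit of r is worth 6/7 units of q at the margin.

MRS = 6/7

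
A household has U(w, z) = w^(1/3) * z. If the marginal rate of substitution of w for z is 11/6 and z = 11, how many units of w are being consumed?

MU_w = 1/3·w^(-2/3)·z and MU_z = w^(1/3).
MRS = MU_w/MU_z = (1/3)·z/w.
Substitute z = 11: MRS = (11/3)/w. Setting (11/3)/w = 11/6 gives w = (11/3)/(11/6) = 2.

w = 2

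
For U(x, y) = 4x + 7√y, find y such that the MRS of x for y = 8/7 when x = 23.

MU_x = 4, MU_y = 7/(2√y).
MRS = 4 ÷ (7/(2√y)).
MRS depends only on y: (8/7)·√y = 8/7 ⇒ √y = (8/7)/(8/7) = 1 ⇒ y = 1.

y = 1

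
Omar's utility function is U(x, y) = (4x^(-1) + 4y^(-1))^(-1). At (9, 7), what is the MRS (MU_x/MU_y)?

For CES with ρ = -1, MRS = (y/x)^2.
At (9, 7): MRS = 49/81.
That is, one extra unit of x is worth 49/81 units of y at the margin.

MRS = 49/81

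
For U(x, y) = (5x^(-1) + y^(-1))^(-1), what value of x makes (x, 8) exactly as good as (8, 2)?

x = 5

U depends on (x, y) only through S = 5x^(-1) + y^(-1), so equal utility means equal S. At (8, 2): S = 1.125.
With y = 8: 8^(-1) = 0.125, so 5x^(-1) = 1.125 − 0.125 = 1, i.e. x^(-1) = 0.2.
Hence x = 1/0.2 = 5.
Check: U(5, 8) = 0.8889.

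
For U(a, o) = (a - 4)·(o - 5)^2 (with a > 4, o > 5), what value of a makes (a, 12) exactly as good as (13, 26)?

U(13, 26) = 3969.
Set U(a, 12) = 3969 and solve.
With o = 12: (12 − 5)^2 = 49, so (a − 4) = 3969/49 = 81.
So a = 4 + 81 = 85.
Check: U(85, 12) = 3969.

a = 85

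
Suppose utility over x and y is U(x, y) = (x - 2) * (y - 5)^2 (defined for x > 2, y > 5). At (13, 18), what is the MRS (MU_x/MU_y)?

MRS = 13/22

MU_x = (y−5)^2, MU_y = 2·(x−2)·(y−5).
MRS = (1/2)·(y−5)/(x−2).
At (13, 18): MRS = 13/22.
That is, one extra unit of x is worth 13/22 units of y at the margin.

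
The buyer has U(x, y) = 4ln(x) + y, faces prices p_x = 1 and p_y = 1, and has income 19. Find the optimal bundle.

MU_x = 4/x, MU_y = 1.
MRS = 4/x ÷ 1.
Tangency: set MRS = p_x/p_y = 1/1 = 1.
MRS depends only on x: 4/x = 1 ⇒ x* = 4/1 = 4.
From the budget, 1·y = 19 − 1·4 = 15, so y* = 15.

x* = 4, y* = 15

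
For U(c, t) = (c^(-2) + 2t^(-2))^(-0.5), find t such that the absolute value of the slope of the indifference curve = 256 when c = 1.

For CES with ρ = -2, MRS = (1/2)·(t/c)^3.
Setting (1/2)·(t/1)^3 = 256 gives (t/1)^3 = 512, so t/1 = 8 and t = 8.

t = 8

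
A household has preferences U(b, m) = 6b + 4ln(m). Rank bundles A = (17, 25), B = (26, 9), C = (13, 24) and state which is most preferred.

Evaluate utility at each bundle:
U(A) = 114.876.
U(B) = 164.789.
U(C) = 90.712.
Highest utility is B, so B ≻ A ≻ C.

Bundle B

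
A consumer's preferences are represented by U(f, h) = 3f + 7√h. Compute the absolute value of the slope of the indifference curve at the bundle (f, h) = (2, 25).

MU_f = 3, MU_h = 7/(2√h).
MRS = 3 ÷ (7/(2√h)).
At (2, 25): MRS = 30/7.
The indifference curve has slope −30/7 at this bundle.

MRS = 30/7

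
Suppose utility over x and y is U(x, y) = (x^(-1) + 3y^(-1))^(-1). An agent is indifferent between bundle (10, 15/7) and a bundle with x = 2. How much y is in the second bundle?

U depends on (x, y) only through S = x^(-1) + 3y^(-1), so equal utility means equal S. At (10, 15/7): S = 1.5.
With x = 2: 2^(-1) = 0.5, so 3y^(-1) = 1.5 − 0.5 = 1, i.e. y^(-1) = 1/3.
Hence y = 1/(1/3) = 3.
Check: U(2, 3) = 0.6667.

y = 3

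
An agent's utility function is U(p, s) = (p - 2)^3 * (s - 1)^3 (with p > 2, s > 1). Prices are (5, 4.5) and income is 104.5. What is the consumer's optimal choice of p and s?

MU_p = 3·(p−2)^2·(s−1)^3, MU_s = 3·(p−2)^3·(s−1)^2.
MRS = (s−1)/(p−2).
Tangency: set MRS = p_p/p_s = 5/4.5 = 10/9.
So (s − 1)/(p − 2) = 10/9, i.e. (s − 1) = (10/9)·(p − 2).
Rewrite the budget in excess-of-subsistence terms: 5·(p − 2) + 4.5·(s − 1) = 104.5 − 5·2 − 4.5·1 = 90.
Substituting, 10·(p − 2) = 90, so p − 2 = 9 and p* = 11.
Then s − 1 = (10/9)·9 = 10, so s* = 11.

p* = 11, s* = 11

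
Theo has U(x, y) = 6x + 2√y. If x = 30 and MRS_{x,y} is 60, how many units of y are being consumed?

y = 100

MU_x = 6, MU_y = 2/(2√y).
MRS = 6 ÷ (2/(2√y)).
MRS depends only on y: 6·√y = 60 ⇒ √y = 60/6 = 10 ⇒ y = 100.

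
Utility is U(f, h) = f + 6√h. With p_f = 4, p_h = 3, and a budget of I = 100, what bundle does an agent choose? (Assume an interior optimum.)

f* = 13, h* = 16

MU_f = 1, MU_h = 6/(2√h).
MRS = 1 ÷ (6/(2√h)).
Tangency: set MRS = p_f/p_h = 4/3.
MRS depends only on h: (1/3)·√h = 4/3 ⇒ √h = (4/3)/(1/3) = 4 ⇒ h* = 16.
From the budget, 4·f = 100 − 3·16 = 52, so f* = 13.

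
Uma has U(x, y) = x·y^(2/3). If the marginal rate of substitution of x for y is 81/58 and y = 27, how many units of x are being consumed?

MU_x = y^(2/3) and MU_y = 2/3·x·y^(-1/3).
MRS = MU_x/MU_y = (1.5)·y/x.
Substitute y = 27: MRS = 40.5/x. Setting 40.5/x = 81/58 gives x = 40.5/(81/58) = 29.

x = 29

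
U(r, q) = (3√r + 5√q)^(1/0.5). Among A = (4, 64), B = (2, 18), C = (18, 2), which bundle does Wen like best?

Evaluate utility at each bundle:
U(A) = 2116.000.
U(B) = 648.000.
U(C) = 392.000.
Highest utility is A, so A ≻ B ≻ C.

Bundle A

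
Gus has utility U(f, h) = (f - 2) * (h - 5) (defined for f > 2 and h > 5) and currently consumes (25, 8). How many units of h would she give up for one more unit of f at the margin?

MU_f = (h−5), MU_h = (f−2).
MRS = (h−5)/(f−2).
At (25, 8): MRS = 3/23.
That is, one extra unit of f is worth 3/23 units of h at the margin.

MRS = 3/23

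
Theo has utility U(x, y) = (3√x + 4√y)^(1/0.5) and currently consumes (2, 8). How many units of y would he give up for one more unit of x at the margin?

MRS = 1.5

For CES with ρ = 0.5, MRS = (3/4)·√(y/x).
At (2, 8): MRS = 1.5.
The indifference curve has slope −1.5 at this bundle.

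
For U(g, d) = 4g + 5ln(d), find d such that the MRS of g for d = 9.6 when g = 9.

MU_g = 4, MU_d = 5/d.
MRS = 4 ÷ (5/d).
MRS depends only on d: 0.8·d = 9.6 ⇒ d = 9.6/0.8 = 12.

d = 12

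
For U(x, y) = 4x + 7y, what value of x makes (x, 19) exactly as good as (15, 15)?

U(15, 15) = 165.
Set U(x, 19) = 165 and solve.
4x + 7·19 = 165 ⇒ 4x = 32 ⇒ x = 8.
Check: U(8, 19) = 165.

x = 8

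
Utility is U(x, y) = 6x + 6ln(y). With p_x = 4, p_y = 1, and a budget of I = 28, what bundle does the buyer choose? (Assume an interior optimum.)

x* = 6, y* = 4

MU_x = 6, MU_y = 6/y.
MRS = 6 ÷ (6/y).
Tangency: set MRS = p_x/p_y = 4/1 = 4.
MRS depends only on y: y = 4 ⇒ y* = 4.
From the budget, 4·x = 28 − 1·4 = 24, so x* = 6.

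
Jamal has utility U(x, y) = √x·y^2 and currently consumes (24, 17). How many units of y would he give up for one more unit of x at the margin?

MRS = 17/96

MU_x = 0.5·x^(-0.5)·y^2 and MU_y = 2·√x·y.
MRS = MU_x/MU_y = (0.25)·y/x.
At (24, 17): MRS = 17/96.
That is, one extra unit of x is worth 17/96 units of y at the margin.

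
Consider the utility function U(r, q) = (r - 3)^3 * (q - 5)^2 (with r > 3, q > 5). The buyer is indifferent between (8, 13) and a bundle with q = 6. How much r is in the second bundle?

U(8, 13) = 8000.
Set U(r, 6) = 8000 and solve.
With q = 6: (6 − 5)^2 = 1, so (r − 3)^3 = 8000/1 = 8000.
Taking the cube root (with r > 3): r − 3 = 20, so r = 23.
Check: U(23, 6) = 8000.

r = 23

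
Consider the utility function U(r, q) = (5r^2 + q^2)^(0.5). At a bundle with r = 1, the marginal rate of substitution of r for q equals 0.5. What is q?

For CES with ρ = 2, MRS = (5/1)·(q/r)^(-1).
Setting (5/1)·(q/1)^(-1) = 0.5 gives (q/1)^(-1) = 0.1, so q/1 = 10 and q = 10.

q = 10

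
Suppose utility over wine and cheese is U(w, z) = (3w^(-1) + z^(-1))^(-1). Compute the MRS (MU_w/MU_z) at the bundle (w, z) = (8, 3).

MRS = 27/64

For CES with ρ = -1, MRS = (3/1)·(z/w)^2.
At (8, 3): MRS = 27/64.
That is, one extra unit of w is worth 27/64 units of z at the margin.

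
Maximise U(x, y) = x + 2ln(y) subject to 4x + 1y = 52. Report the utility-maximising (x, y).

MU_x = 1, MU_y = 2/y.
MRS = 1 ÷ (2/y).
Tangency: set MRS = p_x/p_y = 4/1 = 4.
MRS depends only on y: 0.5·y = 4 ⇒ y* = 4/0.5 = 8.
From the budget, 4·x = 52 − 1·8 = 44, so x* = 11.

x* = 11, y* = 8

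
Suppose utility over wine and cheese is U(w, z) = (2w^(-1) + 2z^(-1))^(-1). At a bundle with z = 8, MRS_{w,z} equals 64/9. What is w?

For CES with ρ = -1, MRS = (z/w)^2.
Setting (8/w)^2 = 64/9 gives 8/w = 8/3 and w = 3.

w = 3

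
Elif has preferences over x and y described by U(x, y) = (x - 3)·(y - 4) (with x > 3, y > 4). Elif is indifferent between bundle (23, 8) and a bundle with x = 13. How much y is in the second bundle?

y = 12

U(23, 8) = 80.
Set U(13, y) = 80 and solve.
With x = 13: (13 − 3) = 10, so (y − 4) = 80/10 = 8.
So y = 4 + 8 = 12.
Check: U(13, 12) = 80.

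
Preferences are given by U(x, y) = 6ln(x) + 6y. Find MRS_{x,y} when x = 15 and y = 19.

MRS = 1/15

MU_x = 6/x, MU_y = 6.
MRS = 6/x ÷ 6.
At (15, 19): MRS = 1/15.
That is, one extra unit of x is worth 1/15 units of y at the margin.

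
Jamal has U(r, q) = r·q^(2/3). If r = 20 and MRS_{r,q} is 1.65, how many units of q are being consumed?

MU_r = q^(2/3) and MU_q = 2/3·r·q^(-1/3).
MRS = MU_r/MU_q = (1.5)·q/r.
Substitute r = 20: MRS = q/(40/3). Setting q/(40/3) = 1.65 gives q = 1.65·(40/3) = 22.

q = 22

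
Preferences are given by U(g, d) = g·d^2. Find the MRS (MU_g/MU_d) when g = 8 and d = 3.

MU_g = d^2 and MU_d = 2·g·d.
MRS = MU_g/MU_d = (1/2)·d/g.
At (8, 3): MRS = 3/16.
So at (8, 3) the consumer would give up 3/16 units of d for one more unit of g.

MRS = 3/16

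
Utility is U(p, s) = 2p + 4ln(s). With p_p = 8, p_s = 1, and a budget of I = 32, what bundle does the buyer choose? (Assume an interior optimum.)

MU_p = 2, MU_s = 4/s.
MRS = 2 ÷ (4/s).
Tangency: set MRS = p_p/p_s = 8/1 = 8.
MRS depends only on s: 0.5·s = 8 ⇒ s* = 8/0.5 = 16.
From the budget, 8·p = 32 − 1·16 = 16, so p* = 2.

p* = 2, s* = 16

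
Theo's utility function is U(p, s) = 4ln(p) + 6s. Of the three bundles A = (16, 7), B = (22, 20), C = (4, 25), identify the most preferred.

Bundle C

Evaluate utility at each bundle:
U(A) = 53.090.
U(B) = 132.364.
U(C) = 155.545.
Highest utility is C, so C ≻ B ≻ A.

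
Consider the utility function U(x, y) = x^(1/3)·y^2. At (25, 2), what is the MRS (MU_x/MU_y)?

MRS = 1/75

MU_x = 1/3·x^(-2/3)·y^2 and MU_y = 2·x^(1/3)·y.
MRS = MU_x/MU_y = (1/6)·y/x.
At (25, 2): MRS = 1/75.
That is, one extra unit of x is worth 1/75 units of y at the margin.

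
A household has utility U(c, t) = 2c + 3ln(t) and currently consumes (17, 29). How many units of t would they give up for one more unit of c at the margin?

MRS = 58/3

MU_c = 2, MU_t = 3/t.
MRS = 2 ÷ (3/t).
At (17, 29): MRS = 58/3.
That is, one extra unit of c is worth 58/3 units of t at the margin.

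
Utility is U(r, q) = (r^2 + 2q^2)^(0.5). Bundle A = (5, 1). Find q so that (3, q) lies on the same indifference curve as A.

U depends on (r, q) only through S = r^2 + 2q^2, so equal utility means equal S. At (5, 1): S = 27.
With r = 3: 3^2 = 9, so 2q^2 = 27 − 9 = 18, i.e. q^2 = 9.
Hence q = √9 = 3.
Check: U(3, 3) = 5.1962.

q = 3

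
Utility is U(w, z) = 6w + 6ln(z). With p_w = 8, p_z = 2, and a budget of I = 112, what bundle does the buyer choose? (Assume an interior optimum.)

MU_w = 6, MU_z = 6/z.
MRS = 6 ÷ (6/z).
Tangency: set MRS = p_w/p_z = 8/2 = 4.
MRS depends only on z: z = 4 ⇒ z* = 4.
From the budget, 8·w = 112 − 2·4 = 104, so w* = 13.

w* = 13, z* = 4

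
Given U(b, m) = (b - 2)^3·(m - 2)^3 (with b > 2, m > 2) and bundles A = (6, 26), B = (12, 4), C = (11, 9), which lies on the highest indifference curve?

Evaluate utility at each bundle:
U(A) = 884736.
U(B) = 8000.
U(C) = 250047.
Highest utility is A, so A ≻ C ≻ B.

Bundle A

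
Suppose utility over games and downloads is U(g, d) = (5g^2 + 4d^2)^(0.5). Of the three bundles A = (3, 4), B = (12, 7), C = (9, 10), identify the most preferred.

Evaluate utility at each bundle:
U(A) = 10.440.
U(B) = 30.265.
U(C) = 28.373.
Highest utility is B, so B ≻ C ≻ A.

Bundle B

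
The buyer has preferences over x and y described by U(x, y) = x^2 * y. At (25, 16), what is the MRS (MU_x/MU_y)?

MU_x = 2·x·y and MU_y = x^2.
MRS = MU_x/MU_y = (2/1)·y/x.
At (25, 16): MRS = 32/25.
The indifference curve has slope −32/25 at this bundle.

MRS = 32/25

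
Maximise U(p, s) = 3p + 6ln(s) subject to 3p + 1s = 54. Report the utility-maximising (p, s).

p* = 16, s* = 6

MU_p = 3, MU_s = 6/s.
MRS = 3 ÷ (6/s).
Tangency: set MRS = p_p/p_s = 3/1 = 3.
MRS depends only on s: 0.5·s = 3 ⇒ s* = 3/0.5 = 6.
From the budget, 3·p = 54 − 1·6 = 48, so p* = 16.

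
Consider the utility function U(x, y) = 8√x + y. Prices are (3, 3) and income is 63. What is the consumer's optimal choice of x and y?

x* = 16, y* = 5

MU_x = 8/(2√x), MU_y = 1.
MRS = 8/(2√x) ÷ 1.
Tangency: set MRS = p_x/p_y = 3/3 = 1.
MRS depends only on x: 4/√x = 1 ⇒ √x = 4/1 = 4 ⇒ x* = 16.
From the budget, 3·y = 63 − 3·16 = 15, so y* = 5.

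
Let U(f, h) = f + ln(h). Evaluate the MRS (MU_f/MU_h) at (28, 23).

MU_f = 1, MU_h = 1/h.
MRS = 1 ÷ (1/h).
At (28, 23): MRS = 23.
That is, one extra unit of f is worth 23 units of h at the margin.

MRS = 23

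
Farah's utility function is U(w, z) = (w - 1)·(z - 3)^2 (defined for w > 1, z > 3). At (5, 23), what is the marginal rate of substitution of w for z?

MRS = 2.5

MU_w = (z−3)^2, MU_z = 2·(w−1)·(z−3).
MRS = (1/2)·(z−3)/(w−1).
At (5, 23): MRS = 2.5.
The indifference curve has slope −2.5 at this bundle.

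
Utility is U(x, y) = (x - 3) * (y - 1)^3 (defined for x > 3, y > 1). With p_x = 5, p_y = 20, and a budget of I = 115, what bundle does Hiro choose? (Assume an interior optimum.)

x* = 7, y* = 4

MU_x = (y−1)^3, MU_y = 3·(x−3)·(y−1)^2.
MRS = (1/3)·(y−1)/(x−3).
Tangency: set MRS = p_x/p_y = 5/20 = 0.25.
So (1/3)·(y − 1)/(x − 3) = 0.25, i.e. (y − 1) = 0.75·(x − 3).
Rewrite the budget in excess-of-subsistence terms: 5·(x − 3) + 20·(y − 1) = 115 − 5·3 − 20·1 = 80.
Substituting, 20·(x − 3) = 80, so x − 3 = 4 and x* = 7.
Then y − 1 = 0.75·4 = 3, so y* = 4.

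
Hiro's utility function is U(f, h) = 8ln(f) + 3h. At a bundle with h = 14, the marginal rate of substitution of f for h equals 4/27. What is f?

f = 18

MU_f = 8/f, MU_h = 3.
MRS = 8/f ÷ 3.
MRS depends only on f: (8/3)/f = 4/27 ⇒ f = (8/3)/(4/27) = 18.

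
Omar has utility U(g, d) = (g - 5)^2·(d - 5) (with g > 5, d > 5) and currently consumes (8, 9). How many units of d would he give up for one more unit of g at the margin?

MU_g = 2·(g−5)·(d−5), MU_d = (g−5)^2.
MRS = (2/1)·(d−5)/(g−5).
At (8, 9): MRS = 8/3.
So at (8, 9) the consumer would give up 8/3 units of d for one more unit of g.

MRS = 8/3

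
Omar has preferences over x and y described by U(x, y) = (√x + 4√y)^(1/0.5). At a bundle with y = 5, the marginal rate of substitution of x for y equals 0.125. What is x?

x = 20

For CES with ρ = 0.5, MRS = (1/4)·√(y/x).
Setting (1/4)·√(5/x) = 0.125 gives √(5/x) = 0.5, so 5/x = 0.25 and x = 20.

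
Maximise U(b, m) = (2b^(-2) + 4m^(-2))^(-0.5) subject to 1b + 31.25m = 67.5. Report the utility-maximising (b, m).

For CES with ρ = -2, MRS = (2/4)·(m/b)^3.
Tangency: set MRS = p_b/p_m = 1/31.25 = 4/125.
So (m/b)^3 = 8/125; taking the cube root, m/b = 0.4, i.e. m = 0.4·b.
Substitute into the budget 1·b + 31.25·m = 67.5: 13.5·b = 67.5, so b* = 5 and m* = 0.4·5 = 2.

b* = 5, m* = 2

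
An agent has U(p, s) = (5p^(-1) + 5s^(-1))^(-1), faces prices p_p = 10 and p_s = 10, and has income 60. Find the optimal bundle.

p* = 3, s* = 3

For CES with ρ = -1, MRS = (s/p)^2.
Tangency: set MRS = p_p/p_s = 10/10 = 1.
So (s/p)^2 = 1; taking the square root, s/p = 1, i.e. s = p.
Substitute into the budget 10·p + 10·s = 60: 20·p = 60, so p* = 3 and s* = 3.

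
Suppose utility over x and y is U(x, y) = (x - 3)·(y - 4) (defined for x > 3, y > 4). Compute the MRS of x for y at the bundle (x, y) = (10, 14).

MU_x = (y−4), MU_y = (x−3).
MRS = (y−4)/(x−3).
At (10, 14): MRS = 10/7.
So at (10, 14) the consumer would give up 10/7 units of y for one more unit of x.

MRS = 10/7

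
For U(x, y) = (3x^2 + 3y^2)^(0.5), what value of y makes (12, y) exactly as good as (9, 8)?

U depends on (x, y) only through S = 3x^2 + 3y^2, so equal utility means equal S. At (9, 8): S = 435.
With x = 12: 3·12^2 = 432, so 3y^2 = 435 − 432 = 3, i.e. y^2 = 1.
Hence y = √1 = 1.
Check: U(12, 1) = 20.8567.

y = 1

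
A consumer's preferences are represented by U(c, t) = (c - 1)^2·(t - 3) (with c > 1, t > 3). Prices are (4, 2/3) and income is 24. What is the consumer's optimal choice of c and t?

c* = 4, t* = 12

MU_c = 2·(c−1)·(t−3), MU_t = (c−1)^2.
MRS = (2/1)·(t−3)/(c−1).
Tangency: set MRS = p_c/p_t = 4/(2/3) = 6.
So (2/1)·(t − 3)/(c − 1) = 6, i.e. (t − 3) = 3·(c − 1).
Rewrite the budget in excess-of-subsistence terms: 4·(c − 1) + (2/3)·(t − 3) = 24 − 4·1 − (2/3)·3 = 18.
Substituting, 6·(c − 1) = 18, so c − 1 = 3 and c* = 4.
Then t − 3 = 3·3 = 9, so t* = 12.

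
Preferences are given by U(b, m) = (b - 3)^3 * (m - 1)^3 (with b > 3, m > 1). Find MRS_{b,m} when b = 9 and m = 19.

MU_b = 3·(b−3)^2·(m−1)^3, MU_m = 3·(b−3)^3·(m−1)^2.
MRS = (m−1)/(b−3).
At (9, 19): MRS = 3.
The indifference curve has slope −3 at this bundle.

MRS = 3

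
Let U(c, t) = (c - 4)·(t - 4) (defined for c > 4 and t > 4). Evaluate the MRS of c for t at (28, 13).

MRS = 0.375

MU_c = (t−4), MU_t = (c−4).
MRS = (t−4)/(c−4).
At (28, 13): MRS = 0.375.
So at (28, 13) the consumer would give up 0.375 units of t for one more unit of c.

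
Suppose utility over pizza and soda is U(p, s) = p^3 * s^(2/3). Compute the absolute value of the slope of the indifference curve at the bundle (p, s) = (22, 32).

MRS = 72/11

MU_p = 3·p^2·s^(2/3) and MU_s = 2/3·p^3·s^(-1/3).
MRS = MU_p/MU_s = (4.5)·s/p.
At (22, 32): MRS = 72/11.
The indifference curve has slope −72/11 at this bundle.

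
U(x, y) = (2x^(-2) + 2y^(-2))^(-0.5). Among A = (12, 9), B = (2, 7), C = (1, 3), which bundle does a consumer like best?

Evaluate utility at each bundle:
U(A) = 5.091.
U(B) = 1.360.
U(C) = 0.671.
Highest utility is A, so A ≻ B ≻ C.

Bundle A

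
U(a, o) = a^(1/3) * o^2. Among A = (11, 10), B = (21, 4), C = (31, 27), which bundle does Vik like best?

Evaluate utility at each bundle:
U(A) = 222.398.
U(B) = 44.143.
U(C) = 2290.066.
Highest utility is C, so C ≻ A ≻ B.

Bundle C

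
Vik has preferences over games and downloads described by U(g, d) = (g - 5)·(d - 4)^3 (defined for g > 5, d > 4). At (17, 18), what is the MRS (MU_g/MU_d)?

MRS = 7/18

MU_g = (d−4)^3, MU_d = 3·(g−5)·(d−4)^2.
MRS = (1/3)·(d−4)/(g−5).
At (17, 18): MRS = 7/18.
That is, one extra unit of g is worth 7/18 units of d at the margin.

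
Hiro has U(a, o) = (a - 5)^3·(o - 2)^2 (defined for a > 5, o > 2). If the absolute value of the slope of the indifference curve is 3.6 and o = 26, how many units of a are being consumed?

MU_a = 3·(a−5)^2·(o−2)^2, MU_o = 2·(a−5)^3·(o−2).
MRS = (3/2)·(o−2)/(a−5).
Substitute o = 26: MRS = 36/(a − 5). Setting this equal to 3.6 gives a − 5 = 36/3.6 = 10, so a = 15.

a = 15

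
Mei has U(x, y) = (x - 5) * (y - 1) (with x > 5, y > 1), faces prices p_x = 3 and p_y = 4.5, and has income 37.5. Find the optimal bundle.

x* = 8, y* = 3

MU_x = (y−1), MU_y = (x−5).
MRS = (y−1)/(x−5).
Tangency: set MRS = p_x/p_y = 3/4.5 = 2/3.
So (y − 1)/(x − 5) = 2/3, i.e. (y − 1) = (2/3)·(x − 5).
Rewrite the budget in excess-of-subsistence terms: 3·(x − 5) + 4.5·(y − 1) = 37.5 − 3·5 − 4.5·1 = 18.
Substituting, 6·(x − 5) = 18, so x − 5 = 3 and x* = 8.
Then y − 1 = (2/3)·3 = 2, so y* = 3.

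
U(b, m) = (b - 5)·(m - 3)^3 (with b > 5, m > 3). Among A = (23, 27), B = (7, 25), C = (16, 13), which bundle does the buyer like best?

Evaluate utility at each bundle:
U(A) = 248832.
U(B) = 21296.
U(C) = 11000.
Highest utility is A, so A ≻ B ≻ C.

Bundle A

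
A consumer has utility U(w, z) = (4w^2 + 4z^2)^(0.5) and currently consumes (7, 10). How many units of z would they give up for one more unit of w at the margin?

For CES with ρ = 2, MRS = (z/w)^(-1).
At (7, 10): MRS = 0.7.
So at (7, 10) the consumer would give up 0.7 units of z for one more unit of w.

MRS = 0.7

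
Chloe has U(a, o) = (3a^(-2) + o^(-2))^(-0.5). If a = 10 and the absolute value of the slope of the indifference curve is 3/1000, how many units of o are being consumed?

For CES with ρ = -2, MRS = (3/1)·(o/a)^3.
Setting (3/1)·(o/10)^3 = 3/1000 gives (o/10)^3 = 1/1000, so o/10 = 0.1 and o = 1.

o = 1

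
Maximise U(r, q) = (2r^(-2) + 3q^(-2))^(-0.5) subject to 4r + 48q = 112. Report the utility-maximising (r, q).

r* = 4, q* = 2

For CES with ρ = -2, MRS = (2/3)·(q/r)^3.
Tangency: set MRS = p_r/p_q = 4/48 = 1/12.
So (q/r)^3 = 0.125; taking the cube root, q/r = 0.5, i.e. q = 0.5·r.
Substitute into the budget 4·r + 48·q = 112: 28·r = 112, so r* = 4 and q* = 0.5·4 = 2.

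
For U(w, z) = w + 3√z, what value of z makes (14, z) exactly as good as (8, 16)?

U(8, 16) = 20.
Set U(14, z) = 20 and solve.
With w = 14: 3√z = 20 − 14 = 6, so √z = 2 and z = 4.
Check: U(14, 4) = 20.

z = 4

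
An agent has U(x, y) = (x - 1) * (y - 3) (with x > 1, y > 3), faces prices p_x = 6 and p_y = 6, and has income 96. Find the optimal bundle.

x* = 7, y* = 9

MU_x = (y−3), MU_y = (x−1).
MRS = (y−3)/(x−1).
Tangency: set MRS = p_x/p_y = 6/6 = 1.
So (y − 3)/(x − 1) = 1, i.e. (y − 3) = (x − 1).
Rewrite the budget in excess-of-subsistence terms: 6·(x − 1) + 6·(y − 3) = 96 − 6·1 − 6·3 = 72.
Substituting, 12·(x − 1) = 72, so x − 1 = 6 and x* = 7.
Then y − 3 = 6, so y* = 9.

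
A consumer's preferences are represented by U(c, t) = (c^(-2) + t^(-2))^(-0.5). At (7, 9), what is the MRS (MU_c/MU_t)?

MRS = 729/343

For CES with ρ = -2, MRS = (t/c)^3.
At (7, 9): MRS = 729/343.
That is, one extra unit of c is worth 729/343 units of t at the margin.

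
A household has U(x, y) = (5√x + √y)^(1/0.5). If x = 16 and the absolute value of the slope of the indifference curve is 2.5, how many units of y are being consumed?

For CES with ρ = 0.5, MRS = (5/1)·√(y/x).
Setting (5/1)·√(y/16) = 2.5 gives √(y/16) = 0.5, so y/16 = 0.25 and y = 4.

y = 4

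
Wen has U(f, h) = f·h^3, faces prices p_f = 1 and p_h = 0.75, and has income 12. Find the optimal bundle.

f* = 3, h* = 12

MU_f = h^3 and MU_h = 3·f·h^2.
MRS = MU_f/MU_h = (1/3)·h/f.
Tangency: set MRS = p_f/p_h = 1/0.75 = 4/3.
So (1/3)·h/f = 4/3, i.e. h = 4·f.
Substitute into the budget 1·f + 0.75·h = 12: 4·f = 12, so f* = 3.
Then h* = 4·3 = 12.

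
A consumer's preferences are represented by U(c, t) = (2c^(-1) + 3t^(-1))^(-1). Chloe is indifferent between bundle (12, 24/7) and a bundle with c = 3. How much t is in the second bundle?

t = 8

U depends on (c, t) only through S = 2c^(-1) + 3t^(-1), so equal utility means equal S. At (12, 24/7): S = 25/24.
With c = 3: 2·3^(-1) = 2/3, so 3t^(-1) = 25/24 − 2/3 = 0.375, i.e. t^(-1) = 0.125.
Hence t = 1/0.125 = 8.
Check: U(3, 8) = 0.96.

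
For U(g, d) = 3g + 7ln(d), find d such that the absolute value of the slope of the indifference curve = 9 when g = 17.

MU_g = 3, MU_d = 7/d.
MRS = 3 ÷ (7/d).
MRS depends only on d: (3/7)·d = 9 ⇒ d = 9/(3/7) = 21.

d = 21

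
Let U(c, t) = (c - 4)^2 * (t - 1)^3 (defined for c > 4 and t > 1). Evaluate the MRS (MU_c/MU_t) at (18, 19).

MRS = 6/7

MU_c = 2·(c−4)·(t−1)^3, MU_t = 3·(c−4)^2·(t−1)^2.
MRS = (2/3)·(t−1)/(c−4).
At (18, 19): MRS = 6/7.
That is, one extra unit of c is worth 6/7 units of t at the margin.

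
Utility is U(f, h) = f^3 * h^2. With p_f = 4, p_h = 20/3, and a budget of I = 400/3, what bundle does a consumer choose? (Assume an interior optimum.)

MU_f = 3·f^2·h^2 and MU_h = 2·f^3·h.
MRS = MU_f/MU_h = (3/2)·h/f.
Tangency: set MRS = p_f/p_h = 4/(20/3) = 0.6.
So (3/2)·h/f = 0.6, i.e. h = 0.4·f.
Substitute into the budget 4·f + (20/3)·h = 400/3: (20/3)·f = 400/3, so f* = 20.
Then h* = 0.4·20 = 8.

f* = 20, h* = 8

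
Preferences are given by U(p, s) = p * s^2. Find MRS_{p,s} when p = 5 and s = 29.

MU_p = s^2 and MU_s = 2·p·s.
MRS = MU_p/MU_s = (1/2)·s/p.
At (5, 29): MRS = 2.9.
That is, one extra unit of p is worth 2.9 units of s at the margin.

MRS = 2.9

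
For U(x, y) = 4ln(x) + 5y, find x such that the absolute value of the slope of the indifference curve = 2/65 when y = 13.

x = 26

MU_x = 4/x, MU_y = 5.
MRS = 4/x ÷ 5.
MRS depends only on x: 0.8/x = 2/65 ⇒ x = 0.8/(2/65) = 26.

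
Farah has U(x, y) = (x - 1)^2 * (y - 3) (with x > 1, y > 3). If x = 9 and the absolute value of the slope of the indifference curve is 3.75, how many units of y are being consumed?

y = 18

MU_x = 2·(x−1)·(y−3), MU_y = (x−1)^2.
MRS = (2/1)·(y−3)/(x−1).
Substitute x = 9: MRS = (y − 3)/4. Setting this equal to 3.75 gives y − 3 = 3.75·4 = 15, so y = 18.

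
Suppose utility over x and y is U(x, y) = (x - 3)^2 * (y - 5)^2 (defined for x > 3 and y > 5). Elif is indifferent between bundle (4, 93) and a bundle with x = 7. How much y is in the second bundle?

U(4, 93) = 7744.
Set U(7, y) = 7744 and solve.
With x = 7: (7 − 3)^2 = 16, so (y − 5)^2 = 7744/16 = 484.
Taking the square root (with y > 5): y − 5 = 22, so y = 27.
Check: U(7, 27) = 7744.

y = 27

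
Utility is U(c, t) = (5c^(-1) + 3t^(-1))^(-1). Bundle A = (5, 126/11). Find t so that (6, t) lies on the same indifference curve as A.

U depends on (c, t) only through S = 5c^(-1) + 3t^(-1), so equal utility means equal S. At (5, 126/11): S = 53/42.
With c = 6: 5·6^(-1) = 5/6, so 3t^(-1) = 53/42 − 5/6 = 3/7, i.e. t^(-1) = 1/7.
Hence t = 1/(1/7) = 7.
Check: U(6, 7) = 0.7925.

t = 7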